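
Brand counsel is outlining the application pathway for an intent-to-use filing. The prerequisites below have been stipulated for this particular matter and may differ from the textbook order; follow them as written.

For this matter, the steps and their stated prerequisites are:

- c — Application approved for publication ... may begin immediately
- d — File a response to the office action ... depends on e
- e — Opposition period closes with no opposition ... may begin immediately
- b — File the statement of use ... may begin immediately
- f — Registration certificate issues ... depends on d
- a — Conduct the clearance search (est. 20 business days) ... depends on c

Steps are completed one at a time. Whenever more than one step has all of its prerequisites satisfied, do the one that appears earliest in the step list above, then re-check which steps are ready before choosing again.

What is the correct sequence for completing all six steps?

c, e, d, b, f, a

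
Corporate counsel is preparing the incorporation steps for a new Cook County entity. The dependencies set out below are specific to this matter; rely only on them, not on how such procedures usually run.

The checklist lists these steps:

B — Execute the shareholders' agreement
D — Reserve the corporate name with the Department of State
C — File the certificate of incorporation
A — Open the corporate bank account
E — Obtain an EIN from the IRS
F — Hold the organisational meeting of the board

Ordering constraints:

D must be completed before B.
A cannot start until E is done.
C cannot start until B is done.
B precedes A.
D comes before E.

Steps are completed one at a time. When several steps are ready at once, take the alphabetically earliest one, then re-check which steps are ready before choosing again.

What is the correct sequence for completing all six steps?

D → B → C → E → A → F

Nothing is required for D and F. D has the earlier label → D first.
B, E and F are all available; B has the earlier label → B.
Ready: C, E and F. C has the earlier label → C.
Ready: E and F. E has the earlier label → E.
A now also ready, so the ready set is {A, F}; A has the earlier label → A.
That leaves F as the only ready step → F.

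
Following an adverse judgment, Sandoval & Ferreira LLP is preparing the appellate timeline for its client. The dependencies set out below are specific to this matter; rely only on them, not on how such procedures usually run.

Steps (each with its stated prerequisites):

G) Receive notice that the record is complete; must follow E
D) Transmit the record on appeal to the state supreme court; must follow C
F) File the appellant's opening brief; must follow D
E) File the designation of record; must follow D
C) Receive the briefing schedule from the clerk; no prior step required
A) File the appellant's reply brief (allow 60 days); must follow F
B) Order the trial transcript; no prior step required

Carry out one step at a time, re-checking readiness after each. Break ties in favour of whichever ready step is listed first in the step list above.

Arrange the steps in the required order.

C and B have no prerequisites; C is listed earlier, so C is first.
D and B are both available; D is listed earlier → D.
F and E now also ready, so the ready set is {F, E, B}; F is listed earlier → F.
Now E, A and B have their prerequisites met. E is listed earlier, so E next.
G, A and B are all available; G is listed earlier → G.
Now A and B have their prerequisites met. A is listed earlier, so A next.
That leaves B as the only ready step → B.

C D F E G A B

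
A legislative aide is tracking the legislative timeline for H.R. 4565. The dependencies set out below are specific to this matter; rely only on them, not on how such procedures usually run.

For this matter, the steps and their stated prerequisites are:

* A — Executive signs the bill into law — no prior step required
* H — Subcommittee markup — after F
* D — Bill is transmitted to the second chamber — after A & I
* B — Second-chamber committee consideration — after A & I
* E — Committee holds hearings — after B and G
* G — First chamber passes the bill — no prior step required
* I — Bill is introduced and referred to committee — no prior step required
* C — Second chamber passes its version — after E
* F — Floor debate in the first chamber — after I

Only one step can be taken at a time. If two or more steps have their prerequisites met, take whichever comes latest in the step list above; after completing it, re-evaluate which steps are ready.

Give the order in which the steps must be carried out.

I, G and A have no prerequisites; I is listed later, so I is first.
F now also ready, so the ready set is {F, G, A}; F is listed later → F.
Ready: G, H and A. G is listed later → G.
Now H and A have their prerequisites met. H is listed later, so H next.
That leaves A as the only ready step → A.
Now B and D have their prerequisites met. B is listed later, so B next.
E now also ready, so the ready set is {E, D}; E is listed later → E.
Ready: C and D. C is listed later → C.
D needed I and A, now all done → D.

I, F, G, H, A, B, E, C, D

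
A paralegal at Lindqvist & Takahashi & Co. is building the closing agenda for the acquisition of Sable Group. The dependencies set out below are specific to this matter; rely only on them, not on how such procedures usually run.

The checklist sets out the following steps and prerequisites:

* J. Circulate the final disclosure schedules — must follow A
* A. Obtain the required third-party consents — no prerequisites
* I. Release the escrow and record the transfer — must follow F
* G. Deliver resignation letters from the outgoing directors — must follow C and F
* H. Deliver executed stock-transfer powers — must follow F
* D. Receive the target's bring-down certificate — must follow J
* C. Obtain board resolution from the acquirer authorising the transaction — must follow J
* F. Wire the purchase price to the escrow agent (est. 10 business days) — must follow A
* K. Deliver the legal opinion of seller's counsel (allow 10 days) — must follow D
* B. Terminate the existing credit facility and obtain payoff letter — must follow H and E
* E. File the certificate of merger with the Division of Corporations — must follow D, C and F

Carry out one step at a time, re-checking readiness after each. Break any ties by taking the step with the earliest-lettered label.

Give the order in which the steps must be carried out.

A, F, H, I, J, C, D, E, B, G, K

Only A has no prerequisites, so it is first.
Ready: F and J. F has the earlier label → F.
H and I now also ready, so the ready set is {H, I, J}; H has the earlier label → H.
Now I and J have their prerequisites met. I has the earlier label, so I next.
J needed A, now all done → J.
C and D are both available; C has the earlier label → C.
G now also ready, so the ready set is {D, G}; D has the earlier label → D.
E, G and K are all available; E has the earlier label → E.
Ready: B, G and K. B has the earlier label → B.
Now G and K have their prerequisites met. G has the earlier label, so G next.
That leaves K as the only ready step → K.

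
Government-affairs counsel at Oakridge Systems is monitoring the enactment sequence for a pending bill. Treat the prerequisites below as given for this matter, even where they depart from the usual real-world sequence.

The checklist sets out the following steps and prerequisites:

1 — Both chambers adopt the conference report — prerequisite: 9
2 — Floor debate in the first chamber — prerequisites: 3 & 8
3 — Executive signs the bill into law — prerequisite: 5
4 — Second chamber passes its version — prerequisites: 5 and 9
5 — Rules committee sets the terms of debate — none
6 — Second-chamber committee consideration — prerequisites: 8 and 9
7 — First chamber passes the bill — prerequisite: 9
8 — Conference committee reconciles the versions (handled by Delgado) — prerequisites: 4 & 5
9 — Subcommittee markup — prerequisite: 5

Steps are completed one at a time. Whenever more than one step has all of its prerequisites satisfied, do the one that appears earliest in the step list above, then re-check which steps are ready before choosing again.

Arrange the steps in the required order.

5 has no prerequisites → 5 first.
3 and 9 are both available; 3 is listed earlier → 3.
9 needed 5, now all done → 9.
Ready: 1, 4 and 7. 1 is listed earlier → 1.
Ready: 4 and 7. 4 is listed earlier → 4.
8 now also ready, so the ready set is {7, 8}; 7 is listed earlier → 7.
Next only 8 has its prerequisites met → 8.
Now 2 and 6 have their prerequisites met. 2 is listed earlier, so 2 next.
Next only 6 has its prerequisites met → 6.

5, 3, 9, 1, 4, 7, 8, 2, 6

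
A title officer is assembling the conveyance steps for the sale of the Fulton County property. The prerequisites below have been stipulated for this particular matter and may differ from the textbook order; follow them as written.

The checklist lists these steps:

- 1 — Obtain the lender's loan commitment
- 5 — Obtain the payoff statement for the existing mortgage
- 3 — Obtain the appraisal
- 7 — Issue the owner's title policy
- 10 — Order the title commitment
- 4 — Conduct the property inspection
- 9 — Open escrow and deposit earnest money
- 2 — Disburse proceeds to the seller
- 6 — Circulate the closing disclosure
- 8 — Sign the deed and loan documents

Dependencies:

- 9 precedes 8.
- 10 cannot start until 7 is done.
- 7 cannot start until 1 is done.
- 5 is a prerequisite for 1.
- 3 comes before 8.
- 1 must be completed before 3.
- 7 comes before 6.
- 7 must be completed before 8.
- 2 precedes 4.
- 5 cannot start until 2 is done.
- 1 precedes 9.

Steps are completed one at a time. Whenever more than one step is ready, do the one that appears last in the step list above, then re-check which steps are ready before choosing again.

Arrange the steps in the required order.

2 4 5 1 9 7 6 10 3 8

Only 2 has no prerequisites, so it is first.
Ready: 4 and 5. 4 is listed later → 4.
5 needed 2, now all done → 5.
Next only 1 has its prerequisites met → 1.
Ready: 9, 7 and 3. 9 is listed later → 9.
Now 7 and 3 have their prerequisites met. 7 is listed later, so 7 next.
Ready: 6, 10 and 3. 6 is listed later → 6.
Now 10 and 3 have their prerequisites met. 10 is listed later, so 10 next.
3 needed 1, now all done → 3.
8 needed 9, 7 and 3, now all done → 8.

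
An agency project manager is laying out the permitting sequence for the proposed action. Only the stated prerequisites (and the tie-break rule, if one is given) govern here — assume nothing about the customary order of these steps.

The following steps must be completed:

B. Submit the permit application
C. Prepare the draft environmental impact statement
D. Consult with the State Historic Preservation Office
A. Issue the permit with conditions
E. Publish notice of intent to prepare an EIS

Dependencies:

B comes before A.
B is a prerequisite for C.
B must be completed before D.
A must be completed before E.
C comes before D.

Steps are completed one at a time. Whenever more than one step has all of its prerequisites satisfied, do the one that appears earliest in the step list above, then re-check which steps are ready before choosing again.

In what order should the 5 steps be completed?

B, C, D, A, E

Only B has no prerequisites, so it is first.
Now C and A have their prerequisites met. C is listed earlier, so C next.
Ready: D and A. D is listed earlier → D.
Next only A has its prerequisites met → A.
E needed A, now all done → E.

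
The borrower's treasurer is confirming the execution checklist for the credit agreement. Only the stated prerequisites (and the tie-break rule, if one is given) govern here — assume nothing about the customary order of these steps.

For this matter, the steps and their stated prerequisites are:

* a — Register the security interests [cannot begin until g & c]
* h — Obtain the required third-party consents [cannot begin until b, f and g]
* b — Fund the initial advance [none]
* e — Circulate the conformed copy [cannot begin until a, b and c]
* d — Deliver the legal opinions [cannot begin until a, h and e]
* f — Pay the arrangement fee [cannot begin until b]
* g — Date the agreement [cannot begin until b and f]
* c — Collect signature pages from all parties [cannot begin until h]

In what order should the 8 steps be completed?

b → f → g → h → c → a → e → d

b has no prerequisites → b first.
f is the only step now ready → f.
That leaves g as the only ready step → g.
That leaves h as the only ready step → h.
c needed h, now all done → c.
a is the only step now ready → a.
e is the only step now ready → e.
d is the only step now ready → d.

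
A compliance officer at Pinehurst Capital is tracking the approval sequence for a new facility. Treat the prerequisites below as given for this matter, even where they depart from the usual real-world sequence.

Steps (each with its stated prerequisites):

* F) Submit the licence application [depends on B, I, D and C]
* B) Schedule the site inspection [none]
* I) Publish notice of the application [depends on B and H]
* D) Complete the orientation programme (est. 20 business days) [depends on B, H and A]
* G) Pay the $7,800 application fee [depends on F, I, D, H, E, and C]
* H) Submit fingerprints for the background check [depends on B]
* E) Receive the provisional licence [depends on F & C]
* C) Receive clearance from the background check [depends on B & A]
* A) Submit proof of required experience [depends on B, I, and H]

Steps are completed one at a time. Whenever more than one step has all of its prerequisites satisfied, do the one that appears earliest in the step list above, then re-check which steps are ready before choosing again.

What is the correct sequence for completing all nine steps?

B H I A D C F E G

Only B has no prerequisites, so it is first.
That leaves H as the only ready step → H.
I is the only step now ready → I.
Next only A has its prerequisites met → A.
D and C are both available; D is listed earlier → D.
C needed B and A, now all done → C.
Next only F has its prerequisites met → F.
E is the only step now ready → E.
G needed F, I, D, H, E and C, now all done → G.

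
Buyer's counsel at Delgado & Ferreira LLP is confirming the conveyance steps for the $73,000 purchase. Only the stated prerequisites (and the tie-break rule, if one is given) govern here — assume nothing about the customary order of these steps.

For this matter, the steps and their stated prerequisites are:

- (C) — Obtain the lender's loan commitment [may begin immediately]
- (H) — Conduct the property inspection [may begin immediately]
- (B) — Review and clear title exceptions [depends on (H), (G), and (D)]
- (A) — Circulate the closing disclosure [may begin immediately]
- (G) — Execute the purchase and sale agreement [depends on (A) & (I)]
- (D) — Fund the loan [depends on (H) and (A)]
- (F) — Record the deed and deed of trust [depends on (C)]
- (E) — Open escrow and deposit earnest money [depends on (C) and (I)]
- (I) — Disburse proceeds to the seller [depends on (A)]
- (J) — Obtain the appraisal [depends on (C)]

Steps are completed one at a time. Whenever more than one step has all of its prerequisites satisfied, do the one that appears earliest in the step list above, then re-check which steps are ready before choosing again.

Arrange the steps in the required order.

(C) → (H) → (A) → (D) → (F) → (I) → (G) → (B) → (E) → (J)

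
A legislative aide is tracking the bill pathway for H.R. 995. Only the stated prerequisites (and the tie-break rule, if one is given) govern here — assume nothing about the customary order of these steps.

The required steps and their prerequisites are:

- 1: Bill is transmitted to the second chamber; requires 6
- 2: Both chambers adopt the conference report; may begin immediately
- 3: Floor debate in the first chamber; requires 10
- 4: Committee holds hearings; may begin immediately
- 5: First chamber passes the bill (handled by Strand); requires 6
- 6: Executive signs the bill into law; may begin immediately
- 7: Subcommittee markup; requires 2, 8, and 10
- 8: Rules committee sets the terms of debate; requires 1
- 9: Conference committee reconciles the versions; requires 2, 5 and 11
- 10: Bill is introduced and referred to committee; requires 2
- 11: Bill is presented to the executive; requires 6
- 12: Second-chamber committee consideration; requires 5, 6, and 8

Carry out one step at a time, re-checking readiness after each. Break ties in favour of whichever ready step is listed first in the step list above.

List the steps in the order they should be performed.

2, 4 and 6 have no prerequisites; 2 is listed earlier, so 2 is first.
Ready: 4, 6 and 10. 4 is listed earlier → 4.
Ready: 6 and 10. 6 is listed earlier → 6.
1, 5, 10 and 11 are all available; 1 is listed earlier → 1.
Ready: 5, 8, 10 and 11. 5 is listed earlier → 5.
Now 8, 10 and 11 have their prerequisites met. 8 is listed earlier, so 8 next.
Ready: 10, 11 and 12. 10 is listed earlier → 10.
3, 7, 11 and 12 are all available; 3 is listed earlier → 3.
Ready: 7, 11 and 12. 7 is listed earlier → 7.
Ready: 11 and 12. 11 is listed earlier → 11.
Now 9 and 12 have their prerequisites met. 9 is listed earlier, so 9 next.
12 needed 5, 6 and 8, now all done → 12.

2 → 4 → 6 → 1 → 5 → 8 → 10 → 3 → 7 → 11 → 9 → 12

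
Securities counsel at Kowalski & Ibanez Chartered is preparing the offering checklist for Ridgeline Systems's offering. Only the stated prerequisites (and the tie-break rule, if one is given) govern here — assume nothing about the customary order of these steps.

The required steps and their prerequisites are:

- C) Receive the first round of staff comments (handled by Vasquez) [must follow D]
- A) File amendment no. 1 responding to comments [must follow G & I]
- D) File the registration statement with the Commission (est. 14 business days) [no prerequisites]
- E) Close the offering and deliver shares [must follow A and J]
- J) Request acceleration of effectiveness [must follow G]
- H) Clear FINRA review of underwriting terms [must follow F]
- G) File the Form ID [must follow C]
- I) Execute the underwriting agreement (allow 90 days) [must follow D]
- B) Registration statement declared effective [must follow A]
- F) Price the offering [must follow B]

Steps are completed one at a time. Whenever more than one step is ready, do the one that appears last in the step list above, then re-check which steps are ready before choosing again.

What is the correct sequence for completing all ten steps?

D, I, C, G, J, A, B, F, H, E

D has no prerequisites → D first.
Ready: I and C. I is listed later → I.
Next only C has its prerequisites met → C.
That leaves G as the only ready step → G.
Now J and A have their prerequisites met. J is listed later, so J next.
Next only A has its prerequisites met → A.
Ready: B and E. B is listed later → B.
F now also ready, so the ready set is {F, E}; F is listed later → F.
H now also ready, so the ready set is {H, E}; H is listed later → H.
That leaves E as the only ready step → E.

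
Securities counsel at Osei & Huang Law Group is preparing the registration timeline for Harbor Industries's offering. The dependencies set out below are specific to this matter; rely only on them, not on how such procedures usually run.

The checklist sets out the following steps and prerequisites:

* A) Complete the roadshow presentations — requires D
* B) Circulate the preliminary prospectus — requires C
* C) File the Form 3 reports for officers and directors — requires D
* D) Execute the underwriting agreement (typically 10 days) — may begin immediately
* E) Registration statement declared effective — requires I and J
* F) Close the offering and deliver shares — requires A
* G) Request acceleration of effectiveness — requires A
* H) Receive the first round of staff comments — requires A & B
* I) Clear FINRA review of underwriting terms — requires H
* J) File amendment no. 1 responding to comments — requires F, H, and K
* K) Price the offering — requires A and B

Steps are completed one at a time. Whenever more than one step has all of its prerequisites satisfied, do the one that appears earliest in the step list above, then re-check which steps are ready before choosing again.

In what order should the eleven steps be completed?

D, A, C, B, F, G, H, I, K, J, E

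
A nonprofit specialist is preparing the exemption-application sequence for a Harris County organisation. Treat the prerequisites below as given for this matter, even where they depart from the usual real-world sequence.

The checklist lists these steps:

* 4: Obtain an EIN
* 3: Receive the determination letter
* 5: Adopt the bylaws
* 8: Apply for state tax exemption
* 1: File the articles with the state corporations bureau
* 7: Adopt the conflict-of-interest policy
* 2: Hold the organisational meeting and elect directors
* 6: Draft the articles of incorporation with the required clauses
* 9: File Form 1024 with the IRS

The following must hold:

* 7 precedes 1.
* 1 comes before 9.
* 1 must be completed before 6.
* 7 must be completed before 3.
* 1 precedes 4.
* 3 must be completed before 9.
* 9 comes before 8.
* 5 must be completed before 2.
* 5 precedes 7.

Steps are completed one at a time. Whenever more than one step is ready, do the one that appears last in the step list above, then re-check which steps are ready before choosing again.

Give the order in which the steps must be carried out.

5, 2, 7, 1, 6, 3, 9, 8, 4

Only 5 has no prerequisites, so it is first.
Ready: 2 and 7. 2 is listed later → 2.
7 needed 5, now all done → 7.
Ready: 1 and 3. 1 is listed later → 1.
Now 6, 3 and 4 have their prerequisites met. 6 is listed later, so 6 next.
Now 3 and 4 have their prerequisites met. 3 is listed later, so 3 next.
9 now also ready, so the ready set is {9, 4}; 9 is listed later → 9.
8 and 4 are both available; 8 is listed later → 8.
That leaves 4 as the only ready step → 4.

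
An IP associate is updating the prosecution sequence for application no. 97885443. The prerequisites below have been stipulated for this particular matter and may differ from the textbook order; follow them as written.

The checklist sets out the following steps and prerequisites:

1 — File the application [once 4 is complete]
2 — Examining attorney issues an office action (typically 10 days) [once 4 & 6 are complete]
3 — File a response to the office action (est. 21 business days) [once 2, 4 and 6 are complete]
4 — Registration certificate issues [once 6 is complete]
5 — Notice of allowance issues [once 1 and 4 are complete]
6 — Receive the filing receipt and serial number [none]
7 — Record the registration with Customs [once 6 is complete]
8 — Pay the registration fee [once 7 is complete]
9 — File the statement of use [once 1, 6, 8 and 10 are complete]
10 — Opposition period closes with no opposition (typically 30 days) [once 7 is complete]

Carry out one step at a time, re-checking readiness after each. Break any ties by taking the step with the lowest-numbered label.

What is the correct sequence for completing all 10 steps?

6 4 1 2 3 5 7 8 10 9

6 is the only step with nothing outstanding, so it goes first.
4 and 7 are both available; 4 has the earlier label → 4.
Ready: 1, 2 and 7. 1 has the earlier label → 1.
Ready: 2, 5 and 7. 2 has the earlier label → 2.
3 now also ready, so the ready set is {3, 5, 7}; 3 has the earlier label → 3.
Ready: 5 and 7. 5 has the earlier label → 5.
7 needed 6, now all done → 7.
Ready: 8 and 10. 8 has the earlier label → 8.
10 is the only step now ready → 10.
Next only 9 has its prerequisites met → 9.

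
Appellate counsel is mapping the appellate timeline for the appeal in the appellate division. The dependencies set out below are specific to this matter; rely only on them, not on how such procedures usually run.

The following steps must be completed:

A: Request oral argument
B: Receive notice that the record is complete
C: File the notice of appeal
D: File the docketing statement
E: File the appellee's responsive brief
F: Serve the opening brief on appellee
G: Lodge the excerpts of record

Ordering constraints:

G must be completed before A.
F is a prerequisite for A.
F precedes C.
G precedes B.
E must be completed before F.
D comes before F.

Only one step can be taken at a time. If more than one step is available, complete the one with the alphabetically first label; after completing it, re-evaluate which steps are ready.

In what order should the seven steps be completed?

D, E, F, C, G, A, B

D, E and G have no prerequisites; D has the earlier label, so D is first.
E and G are both available; E has the earlier label → E.
F now also ready, so the ready set is {F, G}; F has the earlier label → F.
C now also ready, so the ready set is {C, G}; C has the earlier label → C.
That leaves G as the only ready step → G.
A and B are both available; A has the earlier label → A.
B needed G, now all done → B.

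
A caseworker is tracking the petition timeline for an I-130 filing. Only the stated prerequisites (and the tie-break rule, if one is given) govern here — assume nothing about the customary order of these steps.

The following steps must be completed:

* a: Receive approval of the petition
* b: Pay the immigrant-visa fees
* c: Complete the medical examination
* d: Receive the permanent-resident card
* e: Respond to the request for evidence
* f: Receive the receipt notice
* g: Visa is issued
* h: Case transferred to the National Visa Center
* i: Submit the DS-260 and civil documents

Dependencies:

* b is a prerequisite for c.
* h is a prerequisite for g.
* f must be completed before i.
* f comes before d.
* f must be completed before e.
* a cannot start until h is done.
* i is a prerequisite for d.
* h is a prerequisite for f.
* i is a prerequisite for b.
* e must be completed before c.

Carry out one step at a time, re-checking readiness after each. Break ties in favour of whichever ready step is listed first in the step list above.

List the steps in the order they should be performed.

h is the only step with nothing outstanding, so it goes first.
Now a, f and g have their prerequisites met. a is listed earlier, so a next.
Now f and g have their prerequisites met. f is listed earlier, so f next.
e, g and i are all available; e is listed earlier → e.
Now g and i have their prerequisites met. g is listed earlier, so g next.
That leaves i as the only ready step → i.
b and d are both available; b is listed earlier → b.
c and d are both available; c is listed earlier → c.
That leaves d as the only ready step → d.

h a f e g i b c d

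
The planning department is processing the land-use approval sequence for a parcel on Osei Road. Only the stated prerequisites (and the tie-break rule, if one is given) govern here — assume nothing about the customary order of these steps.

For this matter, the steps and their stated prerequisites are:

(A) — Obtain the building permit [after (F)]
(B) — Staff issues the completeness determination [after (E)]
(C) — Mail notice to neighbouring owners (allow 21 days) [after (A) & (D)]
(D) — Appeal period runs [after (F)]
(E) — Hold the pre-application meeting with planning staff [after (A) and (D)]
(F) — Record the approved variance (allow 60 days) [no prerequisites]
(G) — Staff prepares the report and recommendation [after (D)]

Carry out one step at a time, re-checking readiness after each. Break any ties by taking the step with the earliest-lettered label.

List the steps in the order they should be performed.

(F) → (A) → (D) → (C) → (E) → (B) → (G)

(F) has no prerequisites → (F) first.
Now (A) and (D) have their prerequisites met. (A) has the earlier label, so (A) next.
That leaves (D) as the only ready step → (D).
Ready: (C), (E) and (G). (C) has the earlier label → (C).
(E) and (G) are both available; (E) has the earlier label → (E).
(B) and (G) are both available; (B) has the earlier label → (B).
Next only (G) has its prerequisites met → (G).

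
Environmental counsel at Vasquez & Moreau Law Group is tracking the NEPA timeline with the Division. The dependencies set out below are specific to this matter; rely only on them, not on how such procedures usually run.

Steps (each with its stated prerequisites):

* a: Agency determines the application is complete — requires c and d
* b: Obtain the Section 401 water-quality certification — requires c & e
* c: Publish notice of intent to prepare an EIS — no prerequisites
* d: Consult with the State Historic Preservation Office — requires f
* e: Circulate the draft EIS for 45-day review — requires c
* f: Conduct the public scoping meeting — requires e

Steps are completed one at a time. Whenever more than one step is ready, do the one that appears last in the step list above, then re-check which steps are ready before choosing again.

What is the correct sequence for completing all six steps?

c e f d b a

c has no prerequisites → c first.
That leaves e as the only ready step → e.
f and b are both available; f is listed later → f.
d now also ready, so the ready set is {d, b}; d is listed later → d.
Ready: b and a. b is listed later → b.
a needed d and c, now all done → a.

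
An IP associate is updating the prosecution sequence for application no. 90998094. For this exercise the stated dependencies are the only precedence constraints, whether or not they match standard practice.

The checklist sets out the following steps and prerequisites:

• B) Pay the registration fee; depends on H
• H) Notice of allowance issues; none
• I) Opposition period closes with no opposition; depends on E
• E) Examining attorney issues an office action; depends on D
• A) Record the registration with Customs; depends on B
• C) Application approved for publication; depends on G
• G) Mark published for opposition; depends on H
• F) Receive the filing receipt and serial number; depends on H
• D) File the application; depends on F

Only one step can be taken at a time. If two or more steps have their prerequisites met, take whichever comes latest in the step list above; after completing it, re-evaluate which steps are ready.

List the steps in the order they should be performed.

H, F, D, G, C, E, I, B, A

H has no prerequisites → H first.
F, G and B are all available; F is listed later → F.
Now D, G and B have their prerequisites met. D is listed later, so D next.
E now also ready, so the ready set is {G, E, B}; G is listed later → G.
Ready: C, E and B. C is listed later → C.
Now E and B have their prerequisites met. E is listed later, so E next.
I and B are both available; I is listed later → I.
Next only B has its prerequisites met → B.
Next only A has its prerequisites met → A.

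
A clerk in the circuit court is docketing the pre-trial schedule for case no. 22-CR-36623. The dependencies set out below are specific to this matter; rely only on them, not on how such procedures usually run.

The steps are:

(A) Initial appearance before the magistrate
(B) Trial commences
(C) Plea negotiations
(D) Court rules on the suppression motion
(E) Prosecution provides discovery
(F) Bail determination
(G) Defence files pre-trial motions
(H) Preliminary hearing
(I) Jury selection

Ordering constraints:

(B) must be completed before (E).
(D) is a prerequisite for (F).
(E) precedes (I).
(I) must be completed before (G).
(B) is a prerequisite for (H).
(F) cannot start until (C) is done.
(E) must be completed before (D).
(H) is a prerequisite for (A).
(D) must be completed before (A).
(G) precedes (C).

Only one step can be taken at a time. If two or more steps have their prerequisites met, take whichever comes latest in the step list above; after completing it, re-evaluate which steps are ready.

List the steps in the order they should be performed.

(B) is the only step with nothing outstanding, so it goes first.
Ready: (H) and (E). (H) is listed later → (H).
(E) needed (B), now all done → (E).
(I) and (D) are both available; (I) is listed later → (I).
(G) now also ready, so the ready set is {(G), (D)}; (G) is listed later → (G).
Ready: (D) and (C). (D) is listed later → (D).
Ready: (C) and (A). (C) is listed later → (C).
Now (F) and (A) have their prerequisites met. (F) is listed later, so (F) next.
Next only (A) has its prerequisites met → (A).

(B), (H), (E), (I), (G), (D), (C), (F), (A)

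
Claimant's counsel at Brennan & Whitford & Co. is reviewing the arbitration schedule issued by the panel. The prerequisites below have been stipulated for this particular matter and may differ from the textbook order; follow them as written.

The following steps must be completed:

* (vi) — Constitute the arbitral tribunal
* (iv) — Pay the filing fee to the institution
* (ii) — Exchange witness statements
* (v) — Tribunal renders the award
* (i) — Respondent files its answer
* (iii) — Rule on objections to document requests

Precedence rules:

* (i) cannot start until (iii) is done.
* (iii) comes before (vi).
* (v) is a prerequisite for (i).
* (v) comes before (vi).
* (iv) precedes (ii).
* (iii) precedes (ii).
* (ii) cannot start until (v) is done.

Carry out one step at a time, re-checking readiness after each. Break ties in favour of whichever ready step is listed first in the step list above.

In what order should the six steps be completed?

(iv) → (v) → (iii) → (vi) → (ii) → (i)

(iv), (v) and (iii) have no prerequisites; (iv) is listed earlier, so (iv) is first.
Now (v) and (iii) have their prerequisites met. (v) is listed earlier, so (v) next.
(iii) is the only step now ready → (iii).
(vi), (ii) and (i) are all available; (vi) is listed earlier → (vi).
Ready: (ii) and (i). (ii) is listed earlier → (ii).
That leaves (i) as the only ready step → (i).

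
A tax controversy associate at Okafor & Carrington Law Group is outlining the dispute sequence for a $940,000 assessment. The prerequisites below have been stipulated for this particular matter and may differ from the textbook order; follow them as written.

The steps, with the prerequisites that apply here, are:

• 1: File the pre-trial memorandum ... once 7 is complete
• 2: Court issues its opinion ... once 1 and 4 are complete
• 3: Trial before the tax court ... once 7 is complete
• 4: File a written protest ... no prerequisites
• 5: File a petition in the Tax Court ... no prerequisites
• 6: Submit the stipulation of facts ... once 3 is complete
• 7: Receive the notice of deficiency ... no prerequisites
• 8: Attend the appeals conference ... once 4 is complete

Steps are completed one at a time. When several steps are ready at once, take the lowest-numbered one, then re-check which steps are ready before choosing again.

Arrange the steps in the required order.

4, 5 and 7 have no prerequisites; 4 has the earlier label, so 4 is first.
8 now also ready, so the ready set is {5, 7, 8}; 5 has the earlier label → 5.
Ready: 7 and 8. 7 has the earlier label → 7.
Now 1, 3 and 8 have their prerequisites met. 1 has the earlier label, so 1 next.
2, 3 and 8 are all available; 2 has the earlier label → 2.
Ready: 3 and 8. 3 has the earlier label → 3.
6 and 8 are both available; 6 has the earlier label → 6.
8 needed 4, now all done → 8.

4 → 5 → 7 → 1 → 2 → 3 → 6 → 8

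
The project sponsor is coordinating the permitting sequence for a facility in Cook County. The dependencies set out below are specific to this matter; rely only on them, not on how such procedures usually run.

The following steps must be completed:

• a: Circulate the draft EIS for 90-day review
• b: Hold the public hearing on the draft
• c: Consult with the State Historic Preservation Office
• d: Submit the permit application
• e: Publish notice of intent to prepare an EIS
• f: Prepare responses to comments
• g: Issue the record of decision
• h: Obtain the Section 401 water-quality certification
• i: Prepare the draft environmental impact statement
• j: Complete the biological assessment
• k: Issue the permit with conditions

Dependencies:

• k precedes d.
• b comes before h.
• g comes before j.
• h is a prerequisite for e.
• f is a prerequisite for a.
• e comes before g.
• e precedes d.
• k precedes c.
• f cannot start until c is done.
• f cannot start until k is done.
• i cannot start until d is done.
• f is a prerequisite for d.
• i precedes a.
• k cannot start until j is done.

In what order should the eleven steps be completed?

Only b has no prerequisites, so it is first.
Next only h has its prerequisites met → h.
e needed h, now all done → e.
g needed e, now all done → g.
j is the only step now ready → j.
Next only k has its prerequisites met → k.
c needed k, now all done → c.
f needed c and k, now all done → f.
That leaves d as the only ready step → d.
i is the only step now ready → i.
Next only a has its prerequisites met → a.

b → h → e → g → j → k → c → f → d → i → a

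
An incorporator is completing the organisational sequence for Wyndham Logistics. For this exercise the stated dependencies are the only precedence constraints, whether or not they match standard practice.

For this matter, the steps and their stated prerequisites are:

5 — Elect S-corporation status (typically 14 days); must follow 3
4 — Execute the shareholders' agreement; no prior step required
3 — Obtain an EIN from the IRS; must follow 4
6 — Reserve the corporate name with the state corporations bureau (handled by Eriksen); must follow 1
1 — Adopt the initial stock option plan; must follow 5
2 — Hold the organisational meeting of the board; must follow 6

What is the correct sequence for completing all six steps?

4, 3, 5, 1, 6, 2

Only 4 has no prerequisites, so it is first.
That leaves 3 as the only ready step → 3.
That leaves 5 as the only ready step → 5.
That leaves 1 as the only ready step → 1.
6 is the only step now ready → 6.
2 needed 6, now all done → 2.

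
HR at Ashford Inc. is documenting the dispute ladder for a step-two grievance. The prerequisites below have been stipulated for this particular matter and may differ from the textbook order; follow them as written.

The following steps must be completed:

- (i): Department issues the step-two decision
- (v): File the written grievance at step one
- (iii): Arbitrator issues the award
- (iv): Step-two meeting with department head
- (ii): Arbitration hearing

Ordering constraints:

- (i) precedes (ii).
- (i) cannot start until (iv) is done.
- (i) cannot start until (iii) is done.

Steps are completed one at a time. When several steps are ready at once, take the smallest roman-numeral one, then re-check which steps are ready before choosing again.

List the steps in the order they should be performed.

Nothing is required for (iii), (iv) and (v). (iii) has the earlier label → (iii) first.
(iv) and (v) are both available; (iv) has the earlier label → (iv).
(i) now also ready, so the ready set is {(i), (v)}; (i) has the earlier label → (i).
Now (ii) and (v) have their prerequisites met. (ii) has the earlier label, so (ii) next.
Next only (v) has its prerequisites met → (v).

(iii) → (iv) → (i) → (ii) → (v)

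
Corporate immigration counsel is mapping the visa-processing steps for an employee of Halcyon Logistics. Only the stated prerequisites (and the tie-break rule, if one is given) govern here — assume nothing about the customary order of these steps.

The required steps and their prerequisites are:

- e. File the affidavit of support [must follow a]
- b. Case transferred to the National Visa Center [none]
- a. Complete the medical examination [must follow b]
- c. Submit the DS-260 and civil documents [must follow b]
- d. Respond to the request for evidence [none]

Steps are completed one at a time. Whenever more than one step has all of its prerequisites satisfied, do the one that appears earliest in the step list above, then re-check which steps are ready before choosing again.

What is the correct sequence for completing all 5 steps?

b a e c d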